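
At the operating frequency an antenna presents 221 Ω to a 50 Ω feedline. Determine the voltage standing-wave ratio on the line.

VSWR ≈ 4.42

Γ = (221 − 50)/(221 + 50) = 0.631
VSWR = (1 + 0.631)/(1 − 0.631)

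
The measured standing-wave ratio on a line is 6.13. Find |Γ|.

|Γ| ≈ 0.719

|Γ| = (S − 1)/(S + 1) = (6.13 − 1)/(6.13 + 1) = 5.13/7.13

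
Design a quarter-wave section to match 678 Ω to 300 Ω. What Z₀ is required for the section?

Z_qwt = √(Z_0·R_L) = √(300 × 678) = √203400

Z_qwt ≈ 451 Ω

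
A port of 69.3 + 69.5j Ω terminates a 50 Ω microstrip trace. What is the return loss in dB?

Γ = (19.3 + j69.5)/(119.3 + j69.5), |Γ| = 0.522
RL = −20·log₁₀|Γ| = −20·log₁₀(0.522)

RL ≈ 5.64 dB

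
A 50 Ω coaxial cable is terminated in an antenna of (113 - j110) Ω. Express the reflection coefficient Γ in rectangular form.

Γ ≈ 0.578 − j0.284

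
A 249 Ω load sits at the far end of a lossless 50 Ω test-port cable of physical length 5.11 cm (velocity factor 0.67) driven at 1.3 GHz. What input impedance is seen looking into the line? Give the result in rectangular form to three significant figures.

Z_in ≈ 13 + j26.3 Ω

λ = v/f = 0.67·c / 1.3 GHz = 0.155 m
βl = 2π·l/λ = 2π × 0.33 = 119°
tan(βl) = tan(119°) = -1.81
Z_in = Z_0·(Z_L + jZ_0·tanβl)/(Z_0 + jZ_L·tanβl)
     = 50·(249 − j90.3)/(50 − j450)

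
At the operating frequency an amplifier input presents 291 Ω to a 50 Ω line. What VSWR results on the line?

VSWR ≈ 5.82

Γ = (291 − 50)/(291 + 50) = 0.707
VSWR = (1 + 0.707)/(1 − 0.707)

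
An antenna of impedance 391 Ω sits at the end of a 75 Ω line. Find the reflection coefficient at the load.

Γ = (Z_L − Z_0)/(Z_L + Z_0) = (391 − 75)/(391 + 75) = 316/466

Γ = 0.678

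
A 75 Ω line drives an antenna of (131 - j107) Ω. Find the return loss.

Γ = (56 − j107)/(206 − j107), |Γ| = 0.52
RL = −20·log₁₀|Γ| = −20·log₁₀(0.52)

RL ≈ 5.68 dB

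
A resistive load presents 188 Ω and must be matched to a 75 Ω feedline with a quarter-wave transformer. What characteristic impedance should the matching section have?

Z_qwt ≈ 119 Ω

Z_qwt = √(Z_0·R_L) = √(75 × 188) = √14100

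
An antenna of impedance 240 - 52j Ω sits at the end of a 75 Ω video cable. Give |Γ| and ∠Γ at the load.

Γ = (Z_L − Z_0)/(Z_L + Z_0) = (165 − j52)/(315 − j52)
|Γ| = 173/319 = 0.542

Γ ≈ 0.542 ∠ -8.12°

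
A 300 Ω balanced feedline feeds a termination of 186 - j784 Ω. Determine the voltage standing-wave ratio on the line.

VSWR ≈ 13.2

Γ = (Z_L − Z_0)/(Z_L + Z_0) = (-114 − j784)/(486 − j784)
|Γ| = 792/922 = 0.859
VSWR = (1 + |Γ|)/(1 − |Γ|) = 1.86/0.141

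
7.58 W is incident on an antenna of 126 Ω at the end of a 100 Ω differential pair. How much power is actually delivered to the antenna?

P_delivered ≈ 7.48 W

Γ = (126 − 100)/(126 + 100) = 0.115
|Γ|² = 0.0132
P_refl = |Γ|²·P_inc = 0.1 W, P_del = (1 − |Γ|²)·P_inc = 7.48 W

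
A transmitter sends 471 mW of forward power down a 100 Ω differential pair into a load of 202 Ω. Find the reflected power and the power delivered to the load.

P_reflected ≈ 53.7 mW; P_delivered ≈ 417 mW

Γ = (202 − 100)/(202 + 100) = 0.338
|Γ|² = 0.114
P_refl = |Γ|²·P_inc = 53.7 mW, P_del = (1 − |Γ|²)·P_inc = 417 mW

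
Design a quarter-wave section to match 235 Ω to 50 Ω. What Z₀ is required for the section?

Z_qwt ≈ 108 Ω

Z_qwt = √(Z_0·R_L) = √(50 × 235) = √11750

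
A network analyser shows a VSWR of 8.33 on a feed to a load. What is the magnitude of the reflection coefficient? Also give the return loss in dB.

|Γ| ≈ 0.786; return loss ≈ 2.1 dB

|Γ| = (S − 1)/(S + 1) = (8.33 − 1)/(8.33 + 1) = 7.33/9.33
RL = −20·log₁₀|Γ| = −20·log₁₀(0.786)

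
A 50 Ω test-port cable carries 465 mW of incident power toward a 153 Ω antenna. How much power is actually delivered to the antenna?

P_delivered ≈ 345 mW

Γ = (153 − 50)/(153 + 50) = 0.507
|Γ|² = 0.257
P_refl = |Γ|²·P_inc = 120 mW, P_del = (1 − |Γ|²)·P_inc = 345 mW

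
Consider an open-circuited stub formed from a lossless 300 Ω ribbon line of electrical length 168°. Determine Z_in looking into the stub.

Z_in ≈ +j1410 Ω

tan(βl) = -0.213
For an open-circuited stub, Z_in = −jZ_0·cot(βl) = −jZ_0/tan(βl)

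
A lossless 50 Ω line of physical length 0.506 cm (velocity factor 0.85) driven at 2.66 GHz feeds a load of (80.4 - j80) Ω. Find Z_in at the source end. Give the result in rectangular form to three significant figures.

Z_in ≈ 33.2 − j52.3 Ω

λ = v/f = 0.85·c / 2.66 GHz = 0.0959 m
βl = 2π·l/λ = 2π × 0.0528 = 19°
tan(βl) = tan(19°) = 0.344
Z_in = Z_0·(Z_L + jZ_0·tanβl)/(Z_0 + jZ_L·tanβl)
     = 50·(80.4 − j62.8)/(77.5 + j27.7)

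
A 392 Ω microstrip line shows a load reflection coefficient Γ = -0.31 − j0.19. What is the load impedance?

Z_L ≈ 194 − j85 Ω

Z_L = Z_0·(1 + Γ)/(1 − Γ) = 392·(0.69 − j0.19)/(1.31 + j0.19)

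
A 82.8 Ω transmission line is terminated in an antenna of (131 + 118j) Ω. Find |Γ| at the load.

Γ = (Z_L − Z_0)/(Z_L + Z_0) = (48.2 + j118)/(213.8 + j118)
|Γ| = 127/244

|Γ| ≈ 0.522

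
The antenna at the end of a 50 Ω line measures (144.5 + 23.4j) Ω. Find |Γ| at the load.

|Γ| ≈ 0.497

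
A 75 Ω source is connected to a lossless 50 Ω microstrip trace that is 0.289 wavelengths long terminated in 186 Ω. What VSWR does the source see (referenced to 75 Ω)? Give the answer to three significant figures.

βl = 2π × 0.289 = 104°
tan(βl) = -4
Z_in = Z_0·(Z_L + jZ_0·tanβl)/(Z_0 + jZ_L·tanβl) = 14.2 + j11.5 Ω
Γ_s = (Z_in − Z_s)/(Z_in + Z_s) = (-60.8 + j11.5)/(89.2 + j11.5), |Γ_s| = 0.688
VSWR = (1 + |Γ_s|)/(1 − |Γ_s|)

VSWR ≈ 5.4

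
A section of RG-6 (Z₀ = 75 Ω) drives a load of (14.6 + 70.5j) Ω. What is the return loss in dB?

Γ = (-60.4 + j70.5)/(89.6 + j70.5), |Γ| = 0.814
RL = −20·log₁₀|Γ| = −20·log₁₀(0.814)

RL ≈ 1.78 dB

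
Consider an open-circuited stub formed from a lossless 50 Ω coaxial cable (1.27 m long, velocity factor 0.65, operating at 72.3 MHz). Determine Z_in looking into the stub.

λ = v/f = 0.65·c / 72.3 MHz = 2.7 m
βl = 2π·l/λ = 2π × 0.471 = 170°
tan(βl) = -0.185
For an open-circuited stub, Z_in = −jZ_0·cot(βl) = −jZ_0/tan(βl)

Z_in ≈ +j270 Ω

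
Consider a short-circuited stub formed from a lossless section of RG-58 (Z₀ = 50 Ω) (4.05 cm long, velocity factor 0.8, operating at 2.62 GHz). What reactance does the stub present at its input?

λ = v/f = 0.8·c / 2.62 GHz = 0.0916 m
βl = 2π·l/λ = 2π × 0.442 = 159°
tan(βl) = -0.381
For a short-circuited stub, Z_in = jZ_0·tan(βl)

X_in ≈ -19 Ω (capacitive)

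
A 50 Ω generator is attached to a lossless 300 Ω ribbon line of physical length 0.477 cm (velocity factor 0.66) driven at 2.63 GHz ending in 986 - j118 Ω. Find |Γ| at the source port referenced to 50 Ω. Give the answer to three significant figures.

|Γ| ≈ 0.888

λ = v/f = 0.66·c / 2.63 GHz = 0.0753 m
βl = 2π·l/λ = 2π × 0.0634 = 22.8°
tan(βl) = 0.421
Z_in = Z_0·(Z_L + jZ_0·tanβl)/(Z_0 + jZ_L·tanβl) = 355 − j414 Ω
Γ_s = (Z_in − Z_s)/(Z_in + Z_s) = (305 − j414)/(405 − j414), |Γ_s| = 0.888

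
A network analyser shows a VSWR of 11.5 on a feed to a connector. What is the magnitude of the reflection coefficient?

|Γ| = (S − 1)/(S + 1) = (11.5 − 1)/(11.5 + 1) = 10.5/12.5

|Γ| ≈ 0.84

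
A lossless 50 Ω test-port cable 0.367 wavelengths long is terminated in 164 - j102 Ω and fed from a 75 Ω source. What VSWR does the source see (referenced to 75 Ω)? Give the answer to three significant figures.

βl = 2π × 0.367 = 132°
tan(βl) = -1.11
Z_in = Z_0·(Z_L + jZ_0·tanβl)/(Z_0 + jZ_L·tanβl) = 24.7 + j53.8 Ω
Γ_s = (Z_in − Z_s)/(Z_in + Z_s) = (-50.3 + j53.8)/(99.7 + j53.8), |Γ_s| = 0.65
VSWR = (1 + |Γ_s|)/(1 − |Γ_s|)

VSWR ≈ 4.71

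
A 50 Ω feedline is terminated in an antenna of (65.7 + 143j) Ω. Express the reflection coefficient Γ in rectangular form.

Γ ≈ 0.658 + j0.423

Γ = (Z_L − Z_0)/(Z_L + Z_0) = (15.7 + j143)/(115.7 + j143)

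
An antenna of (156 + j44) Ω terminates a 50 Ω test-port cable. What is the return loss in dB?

Γ = (106 + j44)/(206 + j44), |Γ| = 0.545
RL = −20·log₁₀|Γ| = −20·log₁₀(0.545)

RL ≈ 5.27 dB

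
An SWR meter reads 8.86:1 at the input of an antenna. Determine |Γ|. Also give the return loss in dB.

|Γ| ≈ 0.797; return loss ≈ 1.97 dB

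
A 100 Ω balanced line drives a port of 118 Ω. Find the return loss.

RL ≈ 21.7 dB

Γ = (118 − 100)/(118 + 100) = 0.0826
RL = −20·log₁₀|Γ| = −20·log₁₀(0.0826)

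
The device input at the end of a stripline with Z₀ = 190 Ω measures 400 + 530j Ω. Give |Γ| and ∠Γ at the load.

Γ = (Z_L − Z_0)/(Z_L + Z_0) = (210 + j530)/(590 + j530)
|Γ| = 570/793 = 0.719

Γ ≈ 0.719 ∠ 26.5°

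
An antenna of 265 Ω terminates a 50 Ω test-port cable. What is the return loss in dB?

RL ≈ 3.32 dB

Γ = (265 − 50)/(265 + 50) = 0.683
RL = −20·log₁₀|Γ| = −20·log₁₀(0.683)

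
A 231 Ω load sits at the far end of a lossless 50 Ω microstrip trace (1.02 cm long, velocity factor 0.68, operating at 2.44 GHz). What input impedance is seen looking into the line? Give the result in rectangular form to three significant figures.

Z_in ≈ 21.4 − j47.1 Ω

λ = v/f = 0.68·c / 2.44 GHz = 0.0836 m
βl = 2π·l/λ = 2π × 0.122 = 43.9°
tan(βl) = tan(43.9°) = 0.963
Z_in = Z_0·(Z_L + jZ_0·tanβl)/(Z_0 + jZ_L·tanβl)
     = 50·(231 + j48.1)/(50 + j222)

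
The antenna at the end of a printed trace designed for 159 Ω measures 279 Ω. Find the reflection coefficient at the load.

Γ = (Z_L − Z_0)/(Z_L + Z_0) = (279 − 159)/(279 + 159) = 120/438

Γ = 0.274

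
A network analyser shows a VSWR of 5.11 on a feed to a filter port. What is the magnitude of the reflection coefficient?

|Γ| = (S − 1)/(S + 1) = (5.11 − 1)/(5.11 + 1) = 4.11/6.11

|Γ| ≈ 0.673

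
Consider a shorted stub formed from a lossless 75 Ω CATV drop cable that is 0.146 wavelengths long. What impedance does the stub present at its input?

Z_in ≈ +j98 Ω

βl = 2π × 0.146 = 52.6°
tan(βl) = 1.31
For a shorted stub, Z_in = jZ_0·tan(βl)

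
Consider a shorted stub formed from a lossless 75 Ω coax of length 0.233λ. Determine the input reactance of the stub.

βl = 2π × 0.233 = 83.9°
tan(βl) = 9.33
For a shorted stub, Z_in = jZ_0·tan(βl)

X_in ≈ 699 Ω (inductive)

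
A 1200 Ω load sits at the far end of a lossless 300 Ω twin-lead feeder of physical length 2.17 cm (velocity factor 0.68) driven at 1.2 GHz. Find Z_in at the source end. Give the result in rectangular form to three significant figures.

Z_in ≈ 137 − j257 Ω

λ = v/f = 0.68·c / 1.2 GHz = 0.17 m
βl = 2π·l/λ = 2π × 0.128 = 46°
tan(βl) = tan(46°) = 1.03
Z_in = Z_0·(Z_L + jZ_0·tanβl)/(Z_0 + jZ_L·tanβl)
     = 300·(1200 + j310)/(300 + j1240)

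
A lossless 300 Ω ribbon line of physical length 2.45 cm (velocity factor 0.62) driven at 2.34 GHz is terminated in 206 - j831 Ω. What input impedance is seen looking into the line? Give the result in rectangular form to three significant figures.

λ = v/f = 0.62·c / 2.34 GHz = 0.0795 m
βl = 2π·l/λ = 2π × 0.308 = 111°
tan(βl) = tan(111°) = -2.61
Z_in = Z_0·(Z_L + jZ_0·tanβl)/(Z_0 + jZ_L·tanβl)
     = 300·(206 − j1610)/(-1870 − j538)

Z_in ≈ 38.3 + j248 Ω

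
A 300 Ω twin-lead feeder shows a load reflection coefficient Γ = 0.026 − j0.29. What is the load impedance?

Z_L = Z_0·(1 + Γ)/(1 − Γ) = 300·(1.03 − j0.29)/(0.974 + j0.29)

Z_L ≈ 266 − j168 Ω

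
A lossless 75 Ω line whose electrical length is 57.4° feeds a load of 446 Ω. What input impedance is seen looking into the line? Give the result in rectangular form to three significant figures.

tan(βl) = tan(57.4°) = 1.56
Z_in = Z_0·(Z_L + jZ_0·tanβl)/(Z_0 + jZ_L·tanβl)
     = 75·(446 + j117)/(75 + j697)

Z_in ≈ 17.6 − j46.1 Ω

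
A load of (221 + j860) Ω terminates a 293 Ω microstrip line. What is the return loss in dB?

Γ = (-72 + j860)/(514 + j860), |Γ| = 0.861
RL = −20·log₁₀|Γ| = −20·log₁₀(0.861)

RL ≈ 1.3 dB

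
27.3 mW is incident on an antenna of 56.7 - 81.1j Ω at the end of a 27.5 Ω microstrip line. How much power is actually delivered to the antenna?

P_delivered ≈ 12.5 mW

|Γ| = |(29.2 − j81.1)/(84.2 − j81.1)| = 0.737
|Γ|² = 0.544
P_refl = |Γ|²·P_inc = 14.8 mW, P_del = (1 − |Γ|²)·P_inc = 12.5 mW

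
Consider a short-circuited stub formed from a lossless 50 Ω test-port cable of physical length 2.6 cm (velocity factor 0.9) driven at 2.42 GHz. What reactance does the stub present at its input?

λ = v/f = 0.9·c / 2.42 GHz = 0.112 m
βl = 2π·l/λ = 2π × 0.233 = 83.9°
tan(βl) = 9.35
For a short-circuited stub, Z_in = jZ_0·tan(βl)

X_in ≈ 467 Ω (inductive)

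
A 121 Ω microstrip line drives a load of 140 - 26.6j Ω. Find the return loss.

Γ = (19 − j26.6)/(261 − j26.6), |Γ| = 0.125
RL = −20·log₁₀|Γ| = −20·log₁₀(0.125)

RL ≈ 18.1 dB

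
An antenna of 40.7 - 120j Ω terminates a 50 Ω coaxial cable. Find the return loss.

RL ≈ 1.94 dB

Γ = (-9.3 − j120)/(90.7 − j120), |Γ| = 0.8
RL = −20·log₁₀|Γ| = −20·log₁₀(0.8)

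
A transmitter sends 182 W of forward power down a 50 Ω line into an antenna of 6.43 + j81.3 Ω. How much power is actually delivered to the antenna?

|Γ| = |(-43.57 + j81.3)/(56.43 + j81.3)| = 0.932
|Γ|² = 0.869
P_refl = |Γ|²·P_inc = 158 W, P_del = (1 − |Γ|²)·P_inc = 23.9 W

P_delivered ≈ 23.9 W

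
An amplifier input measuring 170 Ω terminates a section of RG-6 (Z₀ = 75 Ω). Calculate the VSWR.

VSWR ≈ 2.27

Γ = (170 − 75)/(170 + 75) = 0.388
VSWR = (1 + 0.388)/(1 − 0.388)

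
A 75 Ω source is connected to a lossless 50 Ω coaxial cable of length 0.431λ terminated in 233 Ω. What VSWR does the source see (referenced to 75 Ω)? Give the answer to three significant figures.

VSWR ≈ 3.82

βl = 2π × 0.431 = 155°
tan(βl) = -0.463
Z_in = Z_0·(Z_L + jZ_0·tanβl)/(Z_0 + jZ_L·tanβl) = 50 + j84.8 Ω
Γ_s = (Z_in − Z_s)/(Z_in + Z_s) = (-25 + j84.8)/(125 + j84.8), |Γ_s| = 0.585
VSWR = (1 + |Γ_s|)/(1 − |Γ_s|)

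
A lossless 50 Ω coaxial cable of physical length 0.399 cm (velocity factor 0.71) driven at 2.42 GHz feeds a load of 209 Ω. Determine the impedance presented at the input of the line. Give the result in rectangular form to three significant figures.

λ = v/f = 0.71·c / 2.42 GHz = 0.088 m
βl = 2π·l/λ = 2π × 0.0453 = 16.3°
tan(βl) = tan(16.3°) = 0.293
Z_in = Z_0·(Z_L + jZ_0·tanβl)/(Z_0 + jZ_L·tanβl)
     = 50·(209 + j14.6)/(50 + j61.2)

Z_in ≈ 90.8 − j96.5 Ω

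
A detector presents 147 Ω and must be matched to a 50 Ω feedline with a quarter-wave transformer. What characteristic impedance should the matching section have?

Z_qwt = √(Z_0·R_L) = √(50 × 147) = √7350

Z_qwt ≈ 85.7 Ω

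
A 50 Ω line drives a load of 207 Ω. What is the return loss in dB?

Γ = (207 − 50)/(207 + 50) = 0.611
RL = −20·log₁₀|Γ| = −20·log₁₀(0.611)

RL ≈ 4.28 dB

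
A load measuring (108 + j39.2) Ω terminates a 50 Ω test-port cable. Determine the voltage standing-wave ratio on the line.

VSWR ≈ 2.51

Γ = (Z_L − Z_0)/(Z_L + Z_0) = (58 + j39.2)/(158 + j39.2)
|Γ| = 70/163 = 0.43
VSWR = (1 + |Γ|)/(1 − |Γ|) = 1.43/0.57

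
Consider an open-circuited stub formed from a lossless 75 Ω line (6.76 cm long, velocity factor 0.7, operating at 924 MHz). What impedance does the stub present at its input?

Z_in ≈ +j23 Ω

λ = v/f = 0.7·c / 924 MHz = 0.227 m
βl = 2π·l/λ = 2π × 0.297 = 107°
tan(βl) = -3.25
For an open-circuited stub, Z_in = −jZ_0·cot(βl) = −jZ_0/tan(βl)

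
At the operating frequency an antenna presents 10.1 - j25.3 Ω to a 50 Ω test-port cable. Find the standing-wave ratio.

VSWR ≈ 6.26

Γ = (Z_L − Z_0)/(Z_L + Z_0) = (-39.9 − j25.3)/(60.1 − j25.3)
|Γ| = 47.2/65.2 = 0.725
VSWR = (1 + |Γ|)/(1 − |Γ|) = 1.72/0.275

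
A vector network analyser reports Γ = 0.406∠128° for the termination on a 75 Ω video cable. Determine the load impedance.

Z_L = Z_0·(1 + Γ)/(1 − Γ) = 75·(0.75 + j0.32)/(1.25 − j0.32)

Z_L ≈ 37.6 + j28.8 Ω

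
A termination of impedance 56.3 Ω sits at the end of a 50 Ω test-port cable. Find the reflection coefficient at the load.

Γ = 0.0593

Γ = (Z_L − Z_0)/(Z_L + Z_0) = (56.3 − 50)/(56.3 + 50) = 6.3/106.3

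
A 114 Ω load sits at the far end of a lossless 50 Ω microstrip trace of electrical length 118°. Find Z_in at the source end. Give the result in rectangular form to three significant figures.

Z_in ≈ 26.7 + j20.4 Ω

tan(βl) = tan(118°) = -1.88
Z_in = Z_0·(Z_L + jZ_0·tanβl)/(Z_0 + jZ_L·tanβl)
     = 50·(114 − j94)/(50 − j214)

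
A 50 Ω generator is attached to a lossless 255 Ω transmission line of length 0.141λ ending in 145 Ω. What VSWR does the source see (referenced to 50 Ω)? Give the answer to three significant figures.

VSWR ≈ 6.59

βl = 2π × 0.141 = 50.8°
tan(βl) = 1.22
Z_in = Z_0·(Z_L + jZ_0·tanβl)/(Z_0 + jZ_L·tanβl) = 244 + j142 Ω
Γ_s = (Z_in − Z_s)/(Z_in + Z_s) = (194 + j142)/(294 + j142), |Γ_s| = 0.737
VSWR = (1 + |Γ_s|)/(1 − |Γ_s|)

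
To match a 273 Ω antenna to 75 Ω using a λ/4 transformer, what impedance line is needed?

Z_qwt = √(Z_0·R_L) = √(75 × 273) = √20480

Z_qwt ≈ 143 Ω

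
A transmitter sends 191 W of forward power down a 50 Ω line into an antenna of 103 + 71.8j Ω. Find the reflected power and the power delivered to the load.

P_reflected ≈ 53.3 W; P_delivered ≈ 138 W

|Γ| = |(53 + j71.8)/(153 + j71.8)| = 0.528
|Γ|² = 0.279
P_refl = |Γ|²·P_inc = 53.3 W, P_del = (1 − |Γ|²)·P_inc = 138 W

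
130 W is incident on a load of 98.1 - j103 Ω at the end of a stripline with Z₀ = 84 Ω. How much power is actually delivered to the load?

|Γ| = |(14.1 − j103)/(182.1 − j103)| = 0.497
|Γ|² = 0.247
P_refl = |Γ|²·P_inc = 32.1 W, P_del = (1 − |Γ|²)·P_inc = 97.9 W

P_delivered ≈ 97.9 W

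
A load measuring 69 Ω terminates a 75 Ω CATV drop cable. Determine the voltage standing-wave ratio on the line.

VSWR ≈ 1.09

For a purely resistive load, VSWR = R_L/Z_0 or Z_0/R_L (whichever > 1) = 75/69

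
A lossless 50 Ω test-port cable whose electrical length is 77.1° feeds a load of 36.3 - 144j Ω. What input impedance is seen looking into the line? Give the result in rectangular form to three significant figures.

Z_in ≈ 3.75 + j4.6 Ω

tan(βl) = tan(77.1°) = 4.37
Z_in = Z_0·(Z_L + jZ_0·tanβl)/(Z_0 + jZ_L·tanβl)
     = 50·(36.3 + j74.3)/(679 + j158)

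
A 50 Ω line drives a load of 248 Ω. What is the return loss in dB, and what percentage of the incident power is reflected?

Γ = (248 − 50)/(248 + 50) = 0.664
RL = −20·log₁₀(0.664) = 3.55 dB
P_refl/P_inc = |Γ|² = 0.441

RL ≈ 3.55 dB; 44.1% of incident power reflected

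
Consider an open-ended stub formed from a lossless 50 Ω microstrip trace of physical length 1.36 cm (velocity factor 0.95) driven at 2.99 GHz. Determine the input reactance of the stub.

X_in ≈ -40 Ω (capacitive)

λ = v/f = 0.95·c / 2.99 GHz = 0.0953 m
βl = 2π·l/λ = 2π × 0.143 = 51.4°
tan(βl) = 1.25
For an open-ended stub, Z_in = −jZ_0·cot(βl) = −jZ_0/tan(βl)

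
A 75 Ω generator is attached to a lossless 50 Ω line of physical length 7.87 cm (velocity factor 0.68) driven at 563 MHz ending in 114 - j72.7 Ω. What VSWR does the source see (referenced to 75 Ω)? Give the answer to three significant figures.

λ = v/f = 0.68·c / 563 MHz = 0.362 m
βl = 2π·l/λ = 2π × 0.217 = 78.2°
tan(βl) = 4.78
Z_in = Z_0·(Z_L + jZ_0·tanβl)/(Z_0 + jZ_L·tanβl) = 14.9 + j0.443 Ω
Γ_s = (Z_in − Z_s)/(Z_in + Z_s) = (-60.1 + j0.443)/(89.9 + j0.443), |Γ_s| = 0.668
VSWR = (1 + |Γ_s|)/(1 − |Γ_s|)

VSWR ≈ 5.02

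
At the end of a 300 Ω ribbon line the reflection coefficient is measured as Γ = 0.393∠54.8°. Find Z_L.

Z_L = Z_0·(1 + Γ)/(1 − Γ) = 300·(1.23 + j0.321)/(0.773 − j0.321)

Z_L ≈ 362 + j275 Ω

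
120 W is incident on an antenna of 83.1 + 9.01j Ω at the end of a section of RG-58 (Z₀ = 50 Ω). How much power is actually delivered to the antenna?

|Γ| = |(33.1 + j9.01)/(133.1 + j9.01)| = 0.257
|Γ|² = 0.0661
P_refl = |Γ|²·P_inc = 7.93 W, P_del = (1 − |Γ|²)·P_inc = 112 W

P_delivered ≈ 112 W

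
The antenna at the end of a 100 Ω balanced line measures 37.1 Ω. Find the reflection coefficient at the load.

Γ = -0.459

Γ = (Z_L − Z_0)/(Z_L + Z_0) = (37.1 − 100)/(37.1 + 100) = -62.9/137.1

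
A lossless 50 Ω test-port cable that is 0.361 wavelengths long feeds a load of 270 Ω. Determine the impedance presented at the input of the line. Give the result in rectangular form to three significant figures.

βl = 2π × 0.361 = 130°
tan(βl) = tan(130°) = -1.19
Z_in = Z_0·(Z_L + jZ_0·tanβl)/(Z_0 + jZ_L·tanβl)
     = 50·(270 − j59.7)/(50 − j322)

Z_in ≈ 15.4 + j39.5 Ω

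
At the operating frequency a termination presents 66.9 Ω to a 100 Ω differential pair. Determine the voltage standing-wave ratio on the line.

VSWR ≈ 1.49

For a purely resistive load, VSWR = R_L/Z_0 or Z_0/R_L (whichever > 1) = 100/66.9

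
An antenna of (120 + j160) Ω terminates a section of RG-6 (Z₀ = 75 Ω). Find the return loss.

Γ = (45 + j160)/(195 + j160), |Γ| = 0.659
RL = −20·log₁₀|Γ| = −20·log₁₀(0.659)

RL ≈ 3.62 dB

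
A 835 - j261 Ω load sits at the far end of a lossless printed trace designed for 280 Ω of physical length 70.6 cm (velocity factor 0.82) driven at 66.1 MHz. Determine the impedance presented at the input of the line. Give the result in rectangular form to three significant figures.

λ = v/f = 0.82·c / 66.1 MHz = 3.72 m
βl = 2π·l/λ = 2π × 0.19 = 68.3°
tan(βl) = tan(68.3°) = 2.51
Z_in = Z_0·(Z_L + jZ_0·tanβl)/(Z_0 + jZ_L·tanβl)
     = 280·(835 + j442)/(936 + j2100)

Z_in ≈ 90.7 − j71 Ω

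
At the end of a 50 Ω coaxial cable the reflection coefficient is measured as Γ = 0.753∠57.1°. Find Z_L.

Z_L = Z_0·(1 + Γ)/(1 − Γ) = 50·(1.41 + j0.632)/(0.591 − j0.632)

Z_L ≈ 28.9 + j84.4 Ω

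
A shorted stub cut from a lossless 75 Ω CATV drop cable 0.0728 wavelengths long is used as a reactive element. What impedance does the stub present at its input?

Z_in ≈ +j36.9 Ω

βl = 2π × 0.0728 = 26.2°
tan(βl) = 0.492
For a shorted stub, Z_in = jZ_0·tan(βl)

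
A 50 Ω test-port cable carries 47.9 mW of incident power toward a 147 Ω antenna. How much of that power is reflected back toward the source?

P_reflected ≈ 11.6 mW

Γ = (147 − 50)/(147 + 50) = 0.492
|Γ|² = 0.242
P_refl = |Γ|²·P_inc = 11.6 mW, P_del = (1 − |Γ|²)·P_inc = 36.3 mW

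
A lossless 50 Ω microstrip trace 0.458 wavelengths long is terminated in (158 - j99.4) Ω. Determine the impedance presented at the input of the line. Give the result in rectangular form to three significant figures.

Z_in ≈ 180 + j87.6 Ω

βl = 2π × 0.458 = 165°
tan(βl) = tan(165°) = -0.27
Z_in = Z_0·(Z_L + jZ_0·tanβl)/(Z_0 + jZ_L·tanβl)
     = 50·(158 − j113)/(23.1 − j42.7)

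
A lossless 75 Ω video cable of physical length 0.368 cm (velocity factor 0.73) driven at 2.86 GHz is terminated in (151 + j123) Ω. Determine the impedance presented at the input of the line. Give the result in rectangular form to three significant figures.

Z_in ≈ 262 − j36.5 Ω

λ = v/f = 0.73·c / 2.86 GHz = 0.0766 m
βl = 2π·l/λ = 2π × 0.0481 = 17.3°
tan(βl) = tan(17.3°) = 0.311
Z_in = Z_0·(Z_L + jZ_0·tanβl)/(Z_0 + jZ_L·tanβl)
     = 75·(151 + j146)/(36.7 + j47)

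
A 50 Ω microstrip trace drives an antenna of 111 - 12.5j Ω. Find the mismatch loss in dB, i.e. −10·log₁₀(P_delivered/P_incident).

Γ = (61 − j12.5)/(161 − j12.5), |Γ| = 0.386
|Γ|² = 0.149, so P_del/P_inc = 1 − |Γ|² = 0.851
ML = −10·log₁₀(1 − |Γ|²)

mismatch loss ≈ 0.699 dB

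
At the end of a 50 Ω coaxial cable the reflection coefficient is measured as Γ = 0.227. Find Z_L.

Z_L ≈ 79.4 Ω

Z_L = Z_0·(1 + Γ)/(1 − Γ) = 50·(1.23)/(0.773)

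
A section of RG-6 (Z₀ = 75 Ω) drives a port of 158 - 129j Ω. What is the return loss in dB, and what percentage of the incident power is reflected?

RL ≈ 4.79 dB; 33.2% of incident power reflected

Γ = (83 − j129)/(233 − j129), |Γ| = 0.576
RL = −20·log₁₀(0.576) = 4.79 dB
P_refl/P_inc = |Γ|² = 0.332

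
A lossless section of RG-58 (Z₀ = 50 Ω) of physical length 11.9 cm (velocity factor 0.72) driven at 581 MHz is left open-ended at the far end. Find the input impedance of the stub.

Z_in ≈ +j23.6 Ω

λ = v/f = 0.72·c / 581 MHz = 0.372 m
βl = 2π·l/λ = 2π × 0.32 = 115°
tan(βl) = -2.12
For an open-ended stub, Z_in = −jZ_0·cot(βl) = −jZ_0/tan(βl)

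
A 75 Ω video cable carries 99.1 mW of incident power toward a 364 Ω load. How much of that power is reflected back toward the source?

Γ = (364 − 75)/(364 + 75) = 0.658
|Γ|² = 0.433
P_refl = |Γ|²·P_inc = 42.9 mW, P_del = (1 − |Γ|²)·P_inc = 56.2 mW

P_reflected ≈ 42.9 mW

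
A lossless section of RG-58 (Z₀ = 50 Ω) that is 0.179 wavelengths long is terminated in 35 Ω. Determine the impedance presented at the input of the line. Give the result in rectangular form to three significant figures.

βl = 2π × 0.179 = 64.4°
tan(βl) = tan(64.4°) = 2.09
Z_in = Z_0·(Z_L + jZ_0·tanβl)/(Z_0 + jZ_L·tanβl)
     = 50·(35 + j105)/(50 + j73.2)

Z_in ≈ 59.8 + j17 Ω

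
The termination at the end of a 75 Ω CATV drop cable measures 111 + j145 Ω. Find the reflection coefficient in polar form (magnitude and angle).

Γ = (Z_L − Z_0)/(Z_L + Z_0) = (36 + j145)/(186 + j145)
|Γ| = 149/236 = 0.633

Γ ≈ 0.633 ∠ 38.1°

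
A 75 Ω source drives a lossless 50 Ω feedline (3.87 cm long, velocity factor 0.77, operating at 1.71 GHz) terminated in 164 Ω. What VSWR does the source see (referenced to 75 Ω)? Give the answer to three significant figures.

λ = v/f = 0.77·c / 1.71 GHz = 0.135 m
βl = 2π·l/λ = 2π × 0.286 = 103°
tan(βl) = -4.29
Z_in = Z_0·(Z_L + jZ_0·tanβl)/(Z_0 + jZ_L·tanβl) = 16 + j10.5 Ω
Γ_s = (Z_in − Z_s)/(Z_in + Z_s) = (-59 + j10.5)/(91 + j10.5), |Γ_s| = 0.654
VSWR = (1 + |Γ_s|)/(1 − |Γ_s|)

VSWR ≈ 4.79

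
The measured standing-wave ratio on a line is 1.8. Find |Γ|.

|Γ| = (S − 1)/(S + 1) = (1.8 − 1)/(1.8 + 1) = 0.8/2.8

|Γ| ≈ 0.286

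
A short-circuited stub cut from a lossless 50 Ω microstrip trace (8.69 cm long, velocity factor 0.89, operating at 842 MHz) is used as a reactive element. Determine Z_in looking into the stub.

λ = v/f = 0.89·c / 842 MHz = 0.317 m
βl = 2π·l/λ = 2π × 0.274 = 98.7°
tan(βl) = -6.57
For a short-circuited stub, Z_in = jZ_0·tan(βl)

Z_in ≈ −j328 Ω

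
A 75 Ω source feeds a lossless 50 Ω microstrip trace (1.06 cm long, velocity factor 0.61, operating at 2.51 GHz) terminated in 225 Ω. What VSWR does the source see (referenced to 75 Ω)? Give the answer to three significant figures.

λ = v/f = 0.61·c / 2.51 GHz = 0.0729 m
βl = 2π·l/λ = 2π × 0.145 = 52.3°
tan(βl) = 1.3
Z_in = Z_0·(Z_L + jZ_0·tanβl)/(Z_0 + jZ_L·tanβl) = 17.2 − j35.6 Ω
Γ_s = (Z_in − Z_s)/(Z_in + Z_s) = (-57.8 − j35.6)/(92.2 − j35.6), |Γ_s| = 0.687
VSWR = (1 + |Γ_s|)/(1 − |Γ_s|)

VSWR ≈ 5.38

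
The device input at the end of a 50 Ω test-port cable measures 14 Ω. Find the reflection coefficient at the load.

Γ = -0.562

Γ = (Z_L − Z_0)/(Z_L + Z_0) = (14 − 50)/(14 + 50) = -36/64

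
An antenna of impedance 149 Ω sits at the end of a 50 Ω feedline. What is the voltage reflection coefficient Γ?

Γ = (Z_L − Z_0)/(Z_L + Z_0) = (149 − 50)/(149 + 50) = 99/199

Γ = 0.497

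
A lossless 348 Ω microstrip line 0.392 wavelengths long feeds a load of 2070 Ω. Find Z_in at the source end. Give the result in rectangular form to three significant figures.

βl = 2π × 0.392 = 141°
tan(βl) = tan(141°) = -0.806
Z_in = Z_0·(Z_L + jZ_0·tanβl)/(Z_0 + jZ_L·tanβl)
     = 348·(2070 − j281)/(348 − j1670)

Z_in ≈ 142 + j402 Ω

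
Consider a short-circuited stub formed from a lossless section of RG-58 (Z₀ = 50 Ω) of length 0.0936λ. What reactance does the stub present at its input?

X_in ≈ 33.3 Ω (inductive)

βl = 2π × 0.0936 = 33.7°
tan(βl) = 0.667
For a short-circuited stub, Z_in = jZ_0·tan(βl)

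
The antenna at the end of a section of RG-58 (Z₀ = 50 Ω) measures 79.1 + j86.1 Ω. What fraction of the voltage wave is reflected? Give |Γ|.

|Γ| ≈ 0.586

Γ = (Z_L − Z_0)/(Z_L + Z_0) = (29.1 + j86.1)/(129.1 + j86.1)
|Γ| = 90.9/155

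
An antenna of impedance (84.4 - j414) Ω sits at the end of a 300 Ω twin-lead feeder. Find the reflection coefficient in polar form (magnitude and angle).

Γ ≈ 0.826 ∠ -70.4°

Γ = (Z_L − Z_0)/(Z_L + Z_0) = (-215.6 − j414)/(384.4 − j414)
|Γ| = 467/565 = 0.826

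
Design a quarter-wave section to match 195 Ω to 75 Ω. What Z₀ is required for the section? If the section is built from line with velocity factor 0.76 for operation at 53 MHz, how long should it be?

Z_qwt = √(Z_0·R_L) = √(75 × 195) = √14620
λ = 0.76·c/f = 4.3 m, so l = λ/4 = 1.08 m

Z_qwt ≈ 121 Ω; length ≈ 1.08 m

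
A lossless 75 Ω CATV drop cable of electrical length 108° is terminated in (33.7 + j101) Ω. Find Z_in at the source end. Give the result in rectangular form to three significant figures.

Z_in ≈ 12.4 − j21.9 Ω

tan(βl) = tan(108°) = -3.08
Z_in = Z_0·(Z_L + jZ_0·tanβl)/(Z_0 + jZ_L·tanβl)
     = 75·(33.7 − j130)/(386 − j104)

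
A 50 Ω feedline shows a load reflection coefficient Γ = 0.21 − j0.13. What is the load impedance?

Z_L ≈ 73.2 − j20.3 Ω

Z_L = Z_0·(1 + Γ)/(1 − Γ) = 50·(1.21 − j0.13)/(0.79 + j0.13)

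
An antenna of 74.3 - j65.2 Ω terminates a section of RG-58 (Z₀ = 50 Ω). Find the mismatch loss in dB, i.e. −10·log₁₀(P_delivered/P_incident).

mismatch loss ≈ 1.22 dB

Γ = (24.3 − j65.2)/(124.3 − j65.2), |Γ| = 0.496
|Γ|² = 0.246, so P_del/P_inc = 1 − |Γ|² = 0.754
ML = −10·log₁₀(1 − |Γ|²)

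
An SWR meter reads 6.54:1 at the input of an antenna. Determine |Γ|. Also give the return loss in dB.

|Γ| ≈ 0.735; return loss ≈ 2.68 dB

|Γ| = (S − 1)/(S + 1) = (6.54 − 1)/(6.54 + 1) = 5.54/7.54
RL = −20·log₁₀|Γ| = −20·log₁₀(0.735)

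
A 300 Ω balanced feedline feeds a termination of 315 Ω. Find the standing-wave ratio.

Γ = (315 − 300)/(315 + 300) = 0.0244
VSWR = (1 + 0.0244)/(1 − 0.0244)

VSWR ≈ 1.05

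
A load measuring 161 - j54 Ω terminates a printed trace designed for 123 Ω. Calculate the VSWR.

Γ = (Z_L − Z_0)/(Z_L + Z_0) = (38 − j54)/(284 − j54)
|Γ| = 66/289 = 0.228
VSWR = (1 + |Γ|)/(1 − |Γ|) = 1.23/0.772

VSWR ≈ 1.59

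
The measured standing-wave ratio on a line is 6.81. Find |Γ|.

|Γ| ≈ 0.744

|Γ| = (S − 1)/(S + 1) = (6.81 − 1)/(6.81 + 1) = 5.81/7.81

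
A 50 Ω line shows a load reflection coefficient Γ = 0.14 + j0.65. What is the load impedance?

Z_L ≈ 24 + j55.9 Ω

Z_L = Z_0·(1 + Γ)/(1 − Γ) = 50·(1.14 + j0.65)/(0.86 − j0.65)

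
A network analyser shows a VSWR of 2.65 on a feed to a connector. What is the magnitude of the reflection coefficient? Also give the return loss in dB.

|Γ| ≈ 0.452; return loss ≈ 6.9 dB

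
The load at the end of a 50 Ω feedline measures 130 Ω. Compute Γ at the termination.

Γ = 0.444

Γ = (Z_L − Z_0)/(Z_L + Z_0) = (130 − 50)/(130 + 50) = 80/180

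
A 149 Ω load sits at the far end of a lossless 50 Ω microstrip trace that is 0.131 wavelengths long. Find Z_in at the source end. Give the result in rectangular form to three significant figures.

Z_in ≈ 28.5 − j37.5 Ω

βl = 2π × 0.131 = 47.2°
tan(βl) = tan(47.2°) = 1.08
Z_in = Z_0·(Z_L + jZ_0·tanβl)/(Z_0 + jZ_L·tanβl)
     = 50·(149 + j53.9)/(50 + j161)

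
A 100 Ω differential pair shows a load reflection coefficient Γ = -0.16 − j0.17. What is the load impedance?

Z_L = Z_0·(1 + Γ)/(1 − Γ) = 100·(0.84 − j0.17)/(1.16 + j0.17)

Z_L ≈ 68.8 − j24.7 Ω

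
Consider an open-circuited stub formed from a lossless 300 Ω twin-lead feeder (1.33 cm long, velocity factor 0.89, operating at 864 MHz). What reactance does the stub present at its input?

λ = v/f = 0.89·c / 864 MHz = 0.309 m
βl = 2π·l/λ = 2π × 0.043 = 15.5°
tan(βl) = 0.277
For an open-circuited stub, Z_in = −jZ_0·cot(βl) = −jZ_0/tan(βl)

X_in ≈ -1080 Ω (capacitive)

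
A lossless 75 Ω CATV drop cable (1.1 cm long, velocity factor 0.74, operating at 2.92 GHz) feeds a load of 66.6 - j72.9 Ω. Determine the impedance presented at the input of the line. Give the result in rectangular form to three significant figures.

Z_in ≈ 27.8 − j3.67 Ω

λ = v/f = 0.74·c / 2.92 GHz = 0.076 m
βl = 2π·l/λ = 2π × 0.145 = 52.1°
tan(βl) = tan(52.1°) = 1.28
Z_in = Z_0·(Z_L + jZ_0·tanβl)/(Z_0 + jZ_L·tanβl)
     = 75·(66.6 + j23.4)/(169 + j85.5)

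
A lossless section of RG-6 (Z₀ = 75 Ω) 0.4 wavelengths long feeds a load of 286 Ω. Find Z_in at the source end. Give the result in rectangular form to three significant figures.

βl = 2π × 0.4 = 144°
tan(βl) = tan(144°) = -0.727
Z_in = Z_0·(Z_L + jZ_0·tanβl)/(Z_0 + jZ_L·tanβl)
     = 75·(286 − j54.5)/(75 − j208)

Z_in ≈ 50.4 + j85 Ω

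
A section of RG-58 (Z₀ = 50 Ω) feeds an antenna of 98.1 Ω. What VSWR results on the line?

VSWR ≈ 1.96

Γ = (98.1 − 50)/(98.1 + 50) = 0.325
VSWR = (1 + 0.325)/(1 − 0.325)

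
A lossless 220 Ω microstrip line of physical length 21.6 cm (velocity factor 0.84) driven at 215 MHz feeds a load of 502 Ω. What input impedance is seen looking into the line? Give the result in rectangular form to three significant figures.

λ = v/f = 0.84·c / 215 MHz = 1.17 m
βl = 2π·l/λ = 2π × 0.184 = 66.3°
tan(βl) = tan(66.3°) = 2.28
Z_in = Z_0·(Z_L + jZ_0·tanβl)/(Z_0 + jZ_L·tanβl)
     = 220·(502 + j502)/(220 + j1150)

Z_in ≈ 111 − j75.1 Ω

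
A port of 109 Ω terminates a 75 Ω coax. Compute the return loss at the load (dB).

RL ≈ 14.7 dB

Γ = (109 − 75)/(109 + 75) = 0.185
RL = −20·log₁₀|Γ| = −20·log₁₀(0.185)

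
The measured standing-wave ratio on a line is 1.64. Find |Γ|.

|Γ| ≈ 0.242

|Γ| = (S − 1)/(S + 1) = (1.64 − 1)/(1.64 + 1) = 0.64/2.64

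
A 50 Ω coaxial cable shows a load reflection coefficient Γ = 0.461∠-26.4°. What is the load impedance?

Z_L = Z_0·(1 + Γ)/(1 − Γ) = 50·(1.41 − j0.205)/(0.587 + j0.205)

Z_L ≈ 102 − j53 Ω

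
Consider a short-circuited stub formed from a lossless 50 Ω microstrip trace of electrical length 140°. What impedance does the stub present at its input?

tan(βl) = -0.839
For a short-circuited stub, Z_in = jZ_0·tan(βl)

Z_in ≈ −j42 Ω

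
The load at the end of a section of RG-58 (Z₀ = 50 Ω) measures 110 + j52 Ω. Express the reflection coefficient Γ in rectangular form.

Γ ≈ 0.435 + j0.184

Γ = (Z_L − Z_0)/(Z_L + Z_0) = (60 + j52)/(160 + j52)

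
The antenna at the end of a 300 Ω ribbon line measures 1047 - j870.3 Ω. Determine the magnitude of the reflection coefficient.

|Γ| ≈ 0.715

Γ = (Z_L − Z_0)/(Z_L + Z_0) = (747 − j870.3)/(1347 − j870.3)
|Γ| = 1150/1600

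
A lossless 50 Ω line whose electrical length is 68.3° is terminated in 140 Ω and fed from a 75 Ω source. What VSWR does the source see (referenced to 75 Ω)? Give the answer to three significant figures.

VSWR ≈ 3.9

tan(βl) = 2.51
Z_in = Z_0·(Z_L + jZ_0·tanβl)/(Z_0 + jZ_L·tanβl) = 20.3 − j17 Ω
Γ_s = (Z_in − Z_s)/(Z_in + Z_s) = (-54.7 − j17)/(95.3 − j17), |Γ_s| = 0.592
VSWR = (1 + |Γ_s|)/(1 − |Γ_s|)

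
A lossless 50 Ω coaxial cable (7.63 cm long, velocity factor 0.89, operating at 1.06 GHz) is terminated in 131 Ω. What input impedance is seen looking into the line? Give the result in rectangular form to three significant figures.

Z_in ≈ 21 + j14.5 Ω

λ = v/f = 0.89·c / 1.06 GHz = 0.252 m
βl = 2π·l/λ = 2π × 0.303 = 109°
tan(βl) = tan(109°) = -2.9
Z_in = Z_0·(Z_L + jZ_0·tanβl)/(Z_0 + jZ_L·tanβl)
     = 50·(131 − j145)/(50 − j379)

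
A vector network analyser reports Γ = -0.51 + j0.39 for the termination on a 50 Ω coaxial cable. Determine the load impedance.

Z_L ≈ 12.1 + j16 Ω

Z_L = Z_0·(1 + Γ)/(1 − Γ) = 50·(0.49 + j0.39)/(1.51 − j0.39)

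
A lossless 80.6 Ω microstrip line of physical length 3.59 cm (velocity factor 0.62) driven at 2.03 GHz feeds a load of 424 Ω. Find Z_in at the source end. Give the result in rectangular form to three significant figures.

λ = v/f = 0.62·c / 2.03 GHz = 0.0916 m
βl = 2π·l/λ = 2π × 0.392 = 141°
tan(βl) = tan(141°) = -0.808
Z_in = Z_0·(Z_L + jZ_0·tanβl)/(Z_0 + jZ_L·tanβl)
     = 80.6·(424 − j65.1)/(80.6 − j343)

Z_in ≈ 36.7 + j91.1 Ω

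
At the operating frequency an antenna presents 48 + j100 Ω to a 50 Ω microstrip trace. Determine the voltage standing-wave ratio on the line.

VSWR ≈ 6

Γ = (Z_L − Z_0)/(Z_L + Z_0) = (-2 + j100)/(98 + j100)
|Γ| = 100/140 = 0.714
VSWR = (1 + |Γ|)/(1 − |Γ|) = 1.71/0.286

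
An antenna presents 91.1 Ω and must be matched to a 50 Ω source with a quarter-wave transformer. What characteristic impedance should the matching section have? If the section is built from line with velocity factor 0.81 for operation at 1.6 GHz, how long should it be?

Z_qwt ≈ 67.5 Ω; length ≈ 3.8 cm

Z_qwt = √(Z_0·R_L) = √(50 × 91.1) = √4555
λ = 0.81·c/f = 0.152 m, so l = λ/4 = 0.038 m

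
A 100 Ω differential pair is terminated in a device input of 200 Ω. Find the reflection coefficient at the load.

Γ = (Z_L − Z_0)/(Z_L + Z_0) = (200 − 100)/(200 + 100) = 100/300

Γ = 0.333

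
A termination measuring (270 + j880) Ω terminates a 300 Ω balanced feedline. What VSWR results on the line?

Γ = (Z_L − Z_0)/(Z_L + Z_0) = (-30 + j880)/(570 + j880)
|Γ| = 881/1050 = 0.84
VSWR = (1 + |Γ|)/(1 − |Γ|) = 1.84/0.16

VSWR ≈ 11.5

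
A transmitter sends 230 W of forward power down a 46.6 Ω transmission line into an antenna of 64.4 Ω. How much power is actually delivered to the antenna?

P_delivered ≈ 224 W

Γ = (64.4 − 46.6)/(64.4 + 46.6) = 0.16
|Γ|² = 0.0257
P_refl = |Γ|²·P_inc = 5.91 W, P_del = (1 − |Γ|²)·P_inc = 224 W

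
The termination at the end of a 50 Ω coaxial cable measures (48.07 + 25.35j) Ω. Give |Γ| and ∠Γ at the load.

Γ ≈ 0.251 ∠ 79.9°

Γ = (Z_L − Z_0)/(Z_L + Z_0) = (-1.93 + j25.35)/(98.07 + j25.35)
|Γ| = 25.4/101 = 0.251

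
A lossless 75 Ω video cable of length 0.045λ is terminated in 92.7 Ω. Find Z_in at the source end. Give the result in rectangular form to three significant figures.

Z_in ≈ 89 − j10.2 Ω

βl = 2π × 0.045 = 16.2°
tan(βl) = tan(16.2°) = 0.291
Z_in = Z_0·(Z_L + jZ_0·tanβl)/(Z_0 + jZ_L·tanβl)
     = 75·(92.7 + j21.8)/(75 + j26.9)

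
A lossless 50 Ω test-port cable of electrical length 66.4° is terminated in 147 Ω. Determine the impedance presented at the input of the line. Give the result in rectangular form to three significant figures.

Z_in ≈ 19.8 − j18.9 Ω

tan(βl) = tan(66.4°) = 2.29
Z_in = Z_0·(Z_L + jZ_0·tanβl)/(Z_0 + jZ_L·tanβl)
     = 50·(147 + j114)/(50 + j336)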